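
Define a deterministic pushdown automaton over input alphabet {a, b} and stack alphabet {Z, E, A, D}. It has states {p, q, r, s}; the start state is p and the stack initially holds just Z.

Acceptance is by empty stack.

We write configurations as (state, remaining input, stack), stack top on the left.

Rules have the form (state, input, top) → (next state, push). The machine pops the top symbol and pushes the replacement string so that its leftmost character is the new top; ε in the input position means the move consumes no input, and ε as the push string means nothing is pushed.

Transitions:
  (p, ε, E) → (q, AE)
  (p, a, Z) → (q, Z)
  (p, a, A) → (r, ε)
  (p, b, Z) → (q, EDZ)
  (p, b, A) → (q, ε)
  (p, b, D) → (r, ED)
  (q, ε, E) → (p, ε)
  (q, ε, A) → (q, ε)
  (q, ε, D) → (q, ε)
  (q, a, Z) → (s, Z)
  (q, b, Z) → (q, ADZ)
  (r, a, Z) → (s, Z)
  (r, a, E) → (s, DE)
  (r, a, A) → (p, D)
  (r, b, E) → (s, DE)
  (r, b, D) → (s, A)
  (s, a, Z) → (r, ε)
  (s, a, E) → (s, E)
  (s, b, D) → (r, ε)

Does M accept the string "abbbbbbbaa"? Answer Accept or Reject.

(p, abbbbbbbaa, Z) ⊢ (q, bbbbbbbaa, Z) ⊢ (q, bbbbbbaa, ADZ) ⊢ (q, bbbbbbaa, DZ) ⊢ (q, bbbbbbaa, Z) ⊢ (q, bbbbbaa, ADZ) ⊢ (q, bbbbbaa, DZ) ⊢ (q, bbbbbaa, Z) ⊢ (q, bbbbaa, ADZ) ⊢ (q, bbbbaa, DZ) ⊢ (q, bbbbaa, Z) ⊢ (q, bbbaa, ADZ) ⊢ (q, bbbaa, DZ) ⊢ (q, bbbaa, Z) ⊢ (q, bbaa, ADZ) ⊢ (q, bbaa, DZ) ⊢ (q, bbaa, Z) ⊢ (q, baa, ADZ) ⊢ (q, baa, DZ) ⊢ (q, baa, Z) ⊢ (q, aa, ADZ) ⊢ (q, aa, DZ) ⊢ (q, aa, Z) ⊢ (s, a, Z) ⊢ (r, ε, ε)
All input consumed and the stack is empty.

Accept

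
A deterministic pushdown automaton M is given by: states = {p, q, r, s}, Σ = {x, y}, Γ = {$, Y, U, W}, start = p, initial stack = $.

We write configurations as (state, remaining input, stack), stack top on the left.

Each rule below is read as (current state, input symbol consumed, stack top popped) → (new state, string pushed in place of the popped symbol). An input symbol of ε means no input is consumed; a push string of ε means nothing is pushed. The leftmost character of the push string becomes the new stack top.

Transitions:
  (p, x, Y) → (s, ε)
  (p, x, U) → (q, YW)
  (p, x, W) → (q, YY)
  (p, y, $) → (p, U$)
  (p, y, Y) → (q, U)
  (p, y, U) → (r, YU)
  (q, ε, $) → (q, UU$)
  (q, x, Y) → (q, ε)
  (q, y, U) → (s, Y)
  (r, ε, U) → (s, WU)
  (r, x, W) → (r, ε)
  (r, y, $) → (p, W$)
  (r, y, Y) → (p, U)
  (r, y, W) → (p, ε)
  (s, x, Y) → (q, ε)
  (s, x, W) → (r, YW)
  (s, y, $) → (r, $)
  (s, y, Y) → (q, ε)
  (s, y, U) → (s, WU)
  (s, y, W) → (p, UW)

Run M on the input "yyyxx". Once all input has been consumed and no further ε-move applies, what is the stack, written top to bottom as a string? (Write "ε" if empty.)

WU$

(p, yyyxx, $)
  read y, top $: go to p, push U$ → (p, yyxx, U$)
  read y, top U: go to r, push YU → (r, yxx, YU$)
  read y, top Y: go to p, push U → (p, xx, UU$)
  read x, top U: go to q, push YW → (q, x, YWU$)
  read x, top Y: go to q, push ε → (q, ε, WU$)
All input consumed in state q with stack WU$.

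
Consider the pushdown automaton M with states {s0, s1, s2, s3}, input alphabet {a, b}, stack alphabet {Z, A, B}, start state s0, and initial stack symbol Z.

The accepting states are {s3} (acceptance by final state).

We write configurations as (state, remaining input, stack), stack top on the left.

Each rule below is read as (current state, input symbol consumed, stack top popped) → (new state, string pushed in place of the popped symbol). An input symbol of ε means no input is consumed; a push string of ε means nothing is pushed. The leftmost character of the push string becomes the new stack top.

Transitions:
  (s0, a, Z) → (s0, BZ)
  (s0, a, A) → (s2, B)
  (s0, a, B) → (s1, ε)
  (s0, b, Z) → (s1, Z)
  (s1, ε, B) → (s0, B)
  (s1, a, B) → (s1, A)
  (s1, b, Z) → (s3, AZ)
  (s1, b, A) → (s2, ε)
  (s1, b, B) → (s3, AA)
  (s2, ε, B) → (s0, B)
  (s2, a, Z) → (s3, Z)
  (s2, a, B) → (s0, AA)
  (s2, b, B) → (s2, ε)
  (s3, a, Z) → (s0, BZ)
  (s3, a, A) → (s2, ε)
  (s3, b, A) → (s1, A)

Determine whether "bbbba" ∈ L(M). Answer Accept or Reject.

One accepting computation: (s0, bbbba, Z) ⊢ (s1, bbba, Z) ⊢ (s3, bba, AZ) ⊢ (s1, ba, AZ) ⊢ (s2, a, Z) ⊢ (s3, ε, Z)
All input consumed and state s3 ∈ F.

Accept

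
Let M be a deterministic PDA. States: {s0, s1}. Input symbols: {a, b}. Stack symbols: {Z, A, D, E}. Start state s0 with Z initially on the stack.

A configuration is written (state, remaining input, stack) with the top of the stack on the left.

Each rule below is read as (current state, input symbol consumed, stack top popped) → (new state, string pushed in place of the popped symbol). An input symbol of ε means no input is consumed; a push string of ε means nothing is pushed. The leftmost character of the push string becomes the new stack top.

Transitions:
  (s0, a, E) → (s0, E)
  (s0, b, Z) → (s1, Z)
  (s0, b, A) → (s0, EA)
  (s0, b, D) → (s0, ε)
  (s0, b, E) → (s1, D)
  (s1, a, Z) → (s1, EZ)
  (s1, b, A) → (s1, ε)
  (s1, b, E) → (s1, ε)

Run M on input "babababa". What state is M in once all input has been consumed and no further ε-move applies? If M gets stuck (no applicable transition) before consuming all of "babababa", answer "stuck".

(s0, babababa, Z)
  read b, top Z: go to s1, push Z → (s1, abababa, Z)
  read a, top Z: go to s1, push EZ → (s1, bababa, EZ)
  read b, top E: go to s1, push ε → (s1, ababa, Z)
  read a, top Z: go to s1, push EZ → (s1, baba, EZ)
  read b, top E: go to s1, push ε → (s1, aba, Z)
  read a, top Z: go to s1, push EZ → (s1, ba, EZ)
  read b, top E: go to s1, push ε → (s1, a, Z)
  read a, top Z: go to s1, push EZ → (s1, ε, EZ)
All input consumed; M is in state s1.

s1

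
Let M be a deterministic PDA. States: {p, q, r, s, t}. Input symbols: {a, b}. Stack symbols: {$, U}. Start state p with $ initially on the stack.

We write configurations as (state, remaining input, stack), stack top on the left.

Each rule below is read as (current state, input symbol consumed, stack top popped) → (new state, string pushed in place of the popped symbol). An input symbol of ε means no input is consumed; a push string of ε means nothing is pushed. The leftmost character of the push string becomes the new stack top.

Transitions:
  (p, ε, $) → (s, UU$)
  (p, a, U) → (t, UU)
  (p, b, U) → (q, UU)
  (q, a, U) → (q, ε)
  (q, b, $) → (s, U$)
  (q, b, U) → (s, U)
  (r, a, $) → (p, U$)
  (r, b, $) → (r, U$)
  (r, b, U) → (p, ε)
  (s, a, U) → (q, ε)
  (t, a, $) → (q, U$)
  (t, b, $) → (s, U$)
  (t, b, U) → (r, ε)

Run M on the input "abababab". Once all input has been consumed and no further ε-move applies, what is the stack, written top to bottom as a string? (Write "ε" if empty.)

(p, abababab, $)
  ε-move, top $: go to s, push UU$ → (s, abababab, UU$)
  read a, top U: go to q, push ε → (q, bababab, U$)
  read b, top U: go to s, push U → (s, ababab, U$)
  read a, top U: go to q, push ε → (q, babab, $)
  read b, top $: go to s, push U$ → (s, abab, U$)
  read a, top U: go to q, push ε → (q, bab, $)
  read b, top $: go to s, push U$ → (s, ab, U$)
  read a, top U: go to q, push ε → (q, b, $)
  read b, top $: go to s, push U$ → (s, ε, U$)
All input consumed in state s with stack U$.

U$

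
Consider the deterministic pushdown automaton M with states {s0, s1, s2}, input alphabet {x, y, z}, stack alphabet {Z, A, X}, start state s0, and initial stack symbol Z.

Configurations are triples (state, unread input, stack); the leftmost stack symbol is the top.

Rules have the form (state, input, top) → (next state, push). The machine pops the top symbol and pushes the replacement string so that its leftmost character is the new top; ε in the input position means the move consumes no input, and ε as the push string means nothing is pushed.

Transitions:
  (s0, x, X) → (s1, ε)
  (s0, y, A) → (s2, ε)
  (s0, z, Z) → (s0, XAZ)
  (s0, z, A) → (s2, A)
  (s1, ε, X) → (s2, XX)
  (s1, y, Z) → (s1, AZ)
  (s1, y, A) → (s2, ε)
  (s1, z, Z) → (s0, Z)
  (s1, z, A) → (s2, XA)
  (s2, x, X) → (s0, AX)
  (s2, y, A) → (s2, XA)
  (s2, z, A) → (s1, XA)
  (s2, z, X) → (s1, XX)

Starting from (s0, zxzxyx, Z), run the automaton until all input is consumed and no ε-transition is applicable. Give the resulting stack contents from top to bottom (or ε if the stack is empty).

(s0, zxzxyx, Z)
  read z, top Z: go to s0, push XAZ → (s0, xzxyx, XAZ)
  read x, top X: go to s1, push ε → (s1, zxyx, AZ)
  read z, top A: go to s2, push XA → (s2, xyx, XAZ)
  read x, top X: go to s0, push AX → (s0, yx, AXAZ)
  read y, top A: go to s2, push ε → (s2, x, XAZ)
  read x, top X: go to s0, push AX → (s0, ε, AXAZ)
All input consumed in state s0 with stack AXAZ.

AXAZ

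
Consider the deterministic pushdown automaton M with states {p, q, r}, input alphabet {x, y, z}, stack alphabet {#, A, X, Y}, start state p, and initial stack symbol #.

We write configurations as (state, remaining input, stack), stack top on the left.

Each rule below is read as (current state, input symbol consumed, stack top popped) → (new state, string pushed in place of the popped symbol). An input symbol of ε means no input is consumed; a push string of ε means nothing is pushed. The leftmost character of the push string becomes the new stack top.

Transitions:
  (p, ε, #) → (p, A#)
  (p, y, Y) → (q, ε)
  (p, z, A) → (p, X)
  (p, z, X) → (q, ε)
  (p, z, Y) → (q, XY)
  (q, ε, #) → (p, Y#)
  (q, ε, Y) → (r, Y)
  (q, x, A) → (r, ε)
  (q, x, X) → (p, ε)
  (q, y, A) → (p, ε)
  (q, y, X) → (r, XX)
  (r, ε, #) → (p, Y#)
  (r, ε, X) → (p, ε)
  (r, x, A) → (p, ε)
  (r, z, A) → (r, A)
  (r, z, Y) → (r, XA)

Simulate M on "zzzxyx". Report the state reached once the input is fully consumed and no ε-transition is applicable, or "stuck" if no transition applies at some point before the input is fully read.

(p, zzzxyx, #)
  ε-move, top #: go to p, push A# → (p, zzzxyx, A#)
  read z, top A: go to p, push X → (p, zzxyx, X#)
  read z, top X: go to q, push ε → (q, zxyx, #)
  ε-move, top #: go to p, push Y# → (p, zxyx, Y#)
  read z, top Y: go to q, push XY → (q, xyx, XY#)
  read x, top X: go to p, push ε → (p, yx, Y#)
  read y, top Y: go to q, push ε → (q, x, #)
  ε-move, top #: go to p, push Y# → (p, x, Y#)
No transition for (p, x, top Y); M blocks with input x remaining.

stuck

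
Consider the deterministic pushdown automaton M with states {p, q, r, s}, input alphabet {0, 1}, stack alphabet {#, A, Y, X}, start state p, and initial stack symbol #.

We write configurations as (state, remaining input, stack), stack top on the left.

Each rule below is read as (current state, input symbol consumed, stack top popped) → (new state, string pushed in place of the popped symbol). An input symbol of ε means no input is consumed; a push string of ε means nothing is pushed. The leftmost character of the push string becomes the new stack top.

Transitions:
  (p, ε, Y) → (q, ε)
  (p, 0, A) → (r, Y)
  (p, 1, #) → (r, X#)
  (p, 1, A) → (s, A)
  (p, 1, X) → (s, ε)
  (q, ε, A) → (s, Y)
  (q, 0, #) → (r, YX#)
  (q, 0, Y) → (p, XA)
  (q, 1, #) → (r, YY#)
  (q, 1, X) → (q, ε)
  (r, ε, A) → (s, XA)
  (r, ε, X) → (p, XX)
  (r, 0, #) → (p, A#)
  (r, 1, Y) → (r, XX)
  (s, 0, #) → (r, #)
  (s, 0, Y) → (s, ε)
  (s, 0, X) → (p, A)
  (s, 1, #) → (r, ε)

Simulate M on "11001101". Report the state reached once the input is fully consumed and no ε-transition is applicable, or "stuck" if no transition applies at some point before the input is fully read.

(p, 11001101, #)
  read 1, top #: go to r, push X# → (r, 1001101, X#)
  ε-move, top X: go to p, push XX → (p, 1001101, XX#)
  read 1, top X: go to s, push ε → (s, 001101, X#)
  read 0, top X: go to p, push A → (p, 01101, A#)
  read 0, top A: go to r, push Y → (r, 1101, Y#)
  read 1, top Y: go to r, push XX → (r, 101, XX#)
  ε-move, top X: go to p, push XX → (p, 101, XXX#)
  read 1, top X: go to s, push ε → (s, 01, XX#)
  read 0, top X: go to p, push A → (p, 1, AX#)
  read 1, top A: go to s, push A → (s, ε, AX#)
All input consumed; M is in state s.

s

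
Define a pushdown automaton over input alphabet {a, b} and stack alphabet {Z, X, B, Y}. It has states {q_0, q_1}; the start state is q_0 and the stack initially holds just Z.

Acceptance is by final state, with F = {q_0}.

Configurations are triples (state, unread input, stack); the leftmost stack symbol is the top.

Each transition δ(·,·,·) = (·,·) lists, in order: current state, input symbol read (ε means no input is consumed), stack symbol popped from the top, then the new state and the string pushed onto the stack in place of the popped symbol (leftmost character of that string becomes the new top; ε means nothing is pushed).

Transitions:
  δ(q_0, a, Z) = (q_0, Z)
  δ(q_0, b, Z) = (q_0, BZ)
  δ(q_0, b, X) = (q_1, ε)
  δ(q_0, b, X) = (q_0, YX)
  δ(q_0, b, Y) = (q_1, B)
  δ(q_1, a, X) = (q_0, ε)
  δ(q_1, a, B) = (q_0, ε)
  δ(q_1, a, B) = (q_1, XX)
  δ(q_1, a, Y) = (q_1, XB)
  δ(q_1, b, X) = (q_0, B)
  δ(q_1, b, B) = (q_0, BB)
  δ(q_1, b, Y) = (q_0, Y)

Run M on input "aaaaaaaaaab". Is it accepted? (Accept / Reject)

Accept

One accepting computation: (q_0, aaaaaaaaaab, Z) ⊢ (q_0, aaaaaaaaab, Z) ⊢ (q_0, aaaaaaaab, Z) ⊢ (q_0, aaaaaaab, Z) ⊢ (q_0, aaaaaab, Z) ⊢ (q_0, aaaaab, Z) ⊢ (q_0, aaaab, Z) ⊢ (q_0, aaab, Z) ⊢ (q_0, aab, Z) ⊢ (q_0, ab, Z) ⊢ (q_0, b, Z) ⊢ (q_0, ε, BZ)
All input consumed and state q_0 ∈ F.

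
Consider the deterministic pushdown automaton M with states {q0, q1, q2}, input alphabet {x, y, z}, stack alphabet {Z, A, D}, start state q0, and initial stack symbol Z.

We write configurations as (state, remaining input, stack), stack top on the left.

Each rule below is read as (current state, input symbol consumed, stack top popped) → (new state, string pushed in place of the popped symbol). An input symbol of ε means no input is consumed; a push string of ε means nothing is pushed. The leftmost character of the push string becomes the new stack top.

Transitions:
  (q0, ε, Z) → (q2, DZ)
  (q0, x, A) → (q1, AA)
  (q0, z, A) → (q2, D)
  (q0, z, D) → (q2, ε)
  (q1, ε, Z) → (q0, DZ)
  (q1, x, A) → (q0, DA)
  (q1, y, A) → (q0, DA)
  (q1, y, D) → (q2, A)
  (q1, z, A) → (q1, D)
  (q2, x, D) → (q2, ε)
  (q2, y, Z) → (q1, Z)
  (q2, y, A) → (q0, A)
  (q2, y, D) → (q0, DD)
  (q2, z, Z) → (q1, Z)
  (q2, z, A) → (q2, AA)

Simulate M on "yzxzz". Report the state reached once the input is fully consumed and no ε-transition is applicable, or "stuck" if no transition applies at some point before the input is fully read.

q2

(q0, yzxzz, Z)
  ε-move, top Z: go to q2, push DZ → (q2, yzxzz, DZ)
  read y, top D: go to q0, push DD → (q0, zxzz, DDZ)
  read z, top D: go to q2, push ε → (q2, xzz, DZ)
  read x, top D: go to q2, push ε → (q2, zz, Z)
  read z, top Z: go to q1, push Z → (q1, z, Z)
  ε-move, top Z: go to q0, push DZ → (q0, z, DZ)
  read z, top D: go to q2, push ε → (q2, ε, Z)
All input consumed; M is in state q2.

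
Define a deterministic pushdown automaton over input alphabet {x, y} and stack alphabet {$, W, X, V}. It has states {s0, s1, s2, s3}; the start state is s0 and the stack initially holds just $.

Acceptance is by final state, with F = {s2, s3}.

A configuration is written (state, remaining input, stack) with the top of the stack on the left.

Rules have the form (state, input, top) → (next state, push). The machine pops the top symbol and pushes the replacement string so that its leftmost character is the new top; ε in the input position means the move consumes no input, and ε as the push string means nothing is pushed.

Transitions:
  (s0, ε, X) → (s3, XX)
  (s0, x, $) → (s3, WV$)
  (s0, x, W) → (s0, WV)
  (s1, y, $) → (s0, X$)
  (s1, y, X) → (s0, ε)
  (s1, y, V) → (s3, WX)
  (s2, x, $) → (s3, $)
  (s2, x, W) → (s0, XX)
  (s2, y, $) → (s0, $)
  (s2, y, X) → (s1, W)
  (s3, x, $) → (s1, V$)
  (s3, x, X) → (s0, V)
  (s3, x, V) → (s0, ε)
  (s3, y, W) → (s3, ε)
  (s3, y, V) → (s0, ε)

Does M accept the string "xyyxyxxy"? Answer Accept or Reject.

Accept

(s0, xyyxyxxy, $)
  read x, top $: go to s3, push WV$ → (s3, yyxyxxy, WV$)
  read y, top W: go to s3, push ε → (s3, yxyxxy, V$)
  read y, top V: go to s0, push ε → (s0, xyxxy, $)
  read x, top $: go to s3, push WV$ → (s3, yxxy, WV$)
  read y, top W: go to s3, push ε → (s3, xxy, V$)
  read x, top V: go to s0, push ε → (s0, xy, $)
  read x, top $: go to s3, push WV$ → (s3, y, WV$)
  read y, top W: go to s3, push ε → (s3, ε, V$)
All input consumed; state s3 ∈ F.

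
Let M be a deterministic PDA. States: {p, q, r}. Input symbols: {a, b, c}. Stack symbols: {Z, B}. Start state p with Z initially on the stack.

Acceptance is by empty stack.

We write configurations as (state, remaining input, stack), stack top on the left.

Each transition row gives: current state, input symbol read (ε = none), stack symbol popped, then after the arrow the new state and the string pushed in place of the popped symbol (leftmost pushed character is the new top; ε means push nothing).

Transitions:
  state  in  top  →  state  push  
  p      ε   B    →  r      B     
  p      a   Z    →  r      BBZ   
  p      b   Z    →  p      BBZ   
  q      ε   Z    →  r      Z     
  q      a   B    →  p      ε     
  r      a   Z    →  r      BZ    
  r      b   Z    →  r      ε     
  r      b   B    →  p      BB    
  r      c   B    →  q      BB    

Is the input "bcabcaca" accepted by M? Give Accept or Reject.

Reject

(p, bcabcaca, Z)
  read b, top Z: go to p, push BBZ → (p, cabcaca, BBZ)
  ε-move, top B: go to r, push B → (r, cabcaca, BBZ)
  read c, top B: go to q, push BB → (q, abcaca, BBBZ)
  read a, top B: go to p, push ε → (p, bcaca, BBZ)
  ε-move, top B: go to r, push B → (r, bcaca, BBZ)
  read b, top B: go to p, push BB → (p, caca, BBBZ)
  ε-move, top B: go to r, push B → (r, caca, BBBZ)
  read c, top B: go to q, push BB → (q, aca, BBBBZ)
  read a, top B: go to p, push ε → (p, ca, BBBZ)
  ε-move, top B: go to r, push B → (r, ca, BBBZ)
  read c, top B: go to q, push BB → (q, a, BBBBZ)
  read a, top B: go to p, push ε → (p, ε, BBBZ)
  ε-move, top B: go to r, push B → (r, ε, BBBZ)
All input consumed; stack is BBBZ, not empty, and no further ε-move applies.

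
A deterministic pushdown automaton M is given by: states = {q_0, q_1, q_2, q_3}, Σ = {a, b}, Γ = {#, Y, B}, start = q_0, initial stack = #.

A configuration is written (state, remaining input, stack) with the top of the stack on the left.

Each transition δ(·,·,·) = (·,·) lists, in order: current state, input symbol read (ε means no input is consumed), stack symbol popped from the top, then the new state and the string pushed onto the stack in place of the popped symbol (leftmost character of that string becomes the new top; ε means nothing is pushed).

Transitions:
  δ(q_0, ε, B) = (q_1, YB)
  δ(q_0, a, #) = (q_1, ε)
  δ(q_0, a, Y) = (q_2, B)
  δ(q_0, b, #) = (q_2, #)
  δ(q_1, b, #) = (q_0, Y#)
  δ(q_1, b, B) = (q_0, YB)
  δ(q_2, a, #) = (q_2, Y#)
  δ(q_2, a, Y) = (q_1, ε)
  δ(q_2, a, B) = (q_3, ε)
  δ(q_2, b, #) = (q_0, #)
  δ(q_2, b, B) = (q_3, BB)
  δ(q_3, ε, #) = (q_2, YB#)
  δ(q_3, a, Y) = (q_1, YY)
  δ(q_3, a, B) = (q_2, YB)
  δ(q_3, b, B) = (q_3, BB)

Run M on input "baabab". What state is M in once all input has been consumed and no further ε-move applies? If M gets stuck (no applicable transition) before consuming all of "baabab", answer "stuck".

(q_0, baabab, #)
  read b, top #: go to q_2, push # → (q_2, aabab, #)
  read a, top #: go to q_2, push Y# → (q_2, abab, Y#)
  read a, top Y: go to q_1, push ε → (q_1, bab, #)
  read b, top #: go to q_0, push Y# → (q_0, ab, Y#)
  read a, top Y: go to q_2, push B → (q_2, b, B#)
  read b, top B: go to q_3, push BB → (q_3, ε, BB#)
All input consumed; M is in state q_3.

q_3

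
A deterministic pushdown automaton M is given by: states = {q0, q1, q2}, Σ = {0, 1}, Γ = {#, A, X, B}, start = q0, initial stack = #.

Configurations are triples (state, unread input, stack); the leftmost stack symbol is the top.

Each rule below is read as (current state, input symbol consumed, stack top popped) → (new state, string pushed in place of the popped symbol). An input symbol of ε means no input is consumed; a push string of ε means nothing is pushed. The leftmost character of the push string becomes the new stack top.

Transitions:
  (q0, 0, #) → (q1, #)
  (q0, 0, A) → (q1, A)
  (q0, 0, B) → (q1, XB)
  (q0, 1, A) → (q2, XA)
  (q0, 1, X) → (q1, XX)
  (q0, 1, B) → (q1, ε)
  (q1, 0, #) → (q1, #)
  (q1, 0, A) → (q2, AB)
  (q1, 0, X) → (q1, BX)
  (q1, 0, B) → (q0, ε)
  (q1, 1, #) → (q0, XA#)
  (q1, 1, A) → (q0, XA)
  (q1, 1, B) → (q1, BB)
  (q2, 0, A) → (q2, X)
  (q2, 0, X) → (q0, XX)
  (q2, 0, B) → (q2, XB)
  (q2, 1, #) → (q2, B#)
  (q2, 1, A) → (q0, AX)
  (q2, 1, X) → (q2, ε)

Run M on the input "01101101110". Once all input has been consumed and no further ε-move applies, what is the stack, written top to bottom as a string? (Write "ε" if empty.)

BBXXA#

(q0, 01101101110, #) ⊢ (q1, 1101101110, #) ⊢ (q0, 101101110, XA#) ⊢ (q1, 01101110, XXA#) ⊢ (q1, 1101110, BXXA#) ⊢ (q1, 101110, BBXXA#) ⊢ (q1, 01110, BBBXXA#) ⊢ (q0, 1110, BBXXA#) ⊢ (q1, 110, BXXA#) ⊢ (q1, 10, BBXXA#) ⊢ (q1, 0, BBBXXA#) ⊢ (q0, ε, BBXXA#)
All input consumed in state q0 with stack BBXXA#.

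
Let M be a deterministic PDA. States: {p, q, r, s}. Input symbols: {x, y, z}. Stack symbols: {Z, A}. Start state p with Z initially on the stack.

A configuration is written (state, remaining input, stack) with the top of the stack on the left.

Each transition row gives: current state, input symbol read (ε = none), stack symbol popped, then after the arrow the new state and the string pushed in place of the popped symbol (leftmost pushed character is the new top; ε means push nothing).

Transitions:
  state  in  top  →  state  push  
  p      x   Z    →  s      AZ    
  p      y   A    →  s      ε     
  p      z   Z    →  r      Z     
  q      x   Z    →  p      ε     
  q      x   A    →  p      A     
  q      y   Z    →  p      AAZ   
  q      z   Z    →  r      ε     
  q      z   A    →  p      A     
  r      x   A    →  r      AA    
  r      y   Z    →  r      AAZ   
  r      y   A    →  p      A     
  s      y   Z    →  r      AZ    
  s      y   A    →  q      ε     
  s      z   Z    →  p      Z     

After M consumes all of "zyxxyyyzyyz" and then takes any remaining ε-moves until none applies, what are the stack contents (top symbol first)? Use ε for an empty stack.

(p, zyxxyyyzyyz, Z)
  read z, top Z: go to r, push Z → (r, yxxyyyzyyz, Z)
  read y, top Z: go to r, push AAZ → (r, xxyyyzyyz, AAZ)
  read x, top A: go to r, push AA → (r, xyyyzyyz, AAAZ)
  read x, top A: go to r, push AA → (r, yyyzyyz, AAAAZ)
  read y, top A: go to p, push A → (p, yyzyyz, AAAAZ)
  read y, top A: go to s, push ε → (s, yzyyz, AAAZ)
  read y, top A: go to q, push ε → (q, zyyz, AAZ)
  read z, top A: go to p, push A → (p, yyz, AAZ)
  read y, top A: go to s, push ε → (s, yz, AZ)
  read y, top A: go to q, push ε → (q, z, Z)
  read z, top Z: go to r, push ε → (r, ε, ε)
All input consumed in state r with stack ε.

ε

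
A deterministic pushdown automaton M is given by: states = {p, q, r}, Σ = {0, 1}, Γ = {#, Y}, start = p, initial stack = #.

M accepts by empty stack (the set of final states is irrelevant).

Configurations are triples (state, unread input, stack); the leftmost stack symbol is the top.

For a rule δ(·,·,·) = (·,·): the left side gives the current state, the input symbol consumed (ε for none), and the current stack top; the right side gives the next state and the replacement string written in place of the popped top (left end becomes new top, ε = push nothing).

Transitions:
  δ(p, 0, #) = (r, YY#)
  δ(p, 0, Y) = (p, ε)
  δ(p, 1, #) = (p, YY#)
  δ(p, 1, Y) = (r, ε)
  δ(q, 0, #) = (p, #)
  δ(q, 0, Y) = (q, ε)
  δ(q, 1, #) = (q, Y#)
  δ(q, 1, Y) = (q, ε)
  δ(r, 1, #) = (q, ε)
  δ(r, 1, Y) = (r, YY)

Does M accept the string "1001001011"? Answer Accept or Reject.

(p, 1001001011, #) ⊢ (p, 001001011, YY#) ⊢ (p, 01001011, Y#) ⊢ (p, 1001011, #) ⊢ (p, 001011, YY#) ⊢ (p, 01011, Y#) ⊢ (p, 1011, #) ⊢ (p, 011, YY#) ⊢ (p, 11, Y#) ⊢ (r, 1, #) ⊢ (q, ε, ε)
All input consumed and the stack is empty.

Accept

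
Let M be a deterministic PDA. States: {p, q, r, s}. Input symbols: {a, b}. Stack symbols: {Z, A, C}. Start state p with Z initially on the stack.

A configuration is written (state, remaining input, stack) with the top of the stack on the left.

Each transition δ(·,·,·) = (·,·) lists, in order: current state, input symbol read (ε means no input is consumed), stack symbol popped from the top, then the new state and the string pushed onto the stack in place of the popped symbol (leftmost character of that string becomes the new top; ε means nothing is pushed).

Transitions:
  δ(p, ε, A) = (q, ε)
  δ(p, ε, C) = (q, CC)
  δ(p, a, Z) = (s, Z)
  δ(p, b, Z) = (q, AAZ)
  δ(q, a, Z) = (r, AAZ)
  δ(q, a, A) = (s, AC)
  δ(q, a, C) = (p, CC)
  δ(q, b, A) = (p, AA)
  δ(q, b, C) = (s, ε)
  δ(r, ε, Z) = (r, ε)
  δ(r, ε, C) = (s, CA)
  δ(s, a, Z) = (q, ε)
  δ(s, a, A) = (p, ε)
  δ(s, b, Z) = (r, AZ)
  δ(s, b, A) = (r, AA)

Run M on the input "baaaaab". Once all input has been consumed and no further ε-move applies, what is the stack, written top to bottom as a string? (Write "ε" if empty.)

(p, baaaaab, Z)
  read b, top Z: go to q, push AAZ → (q, aaaaab, AAZ)
  read a, top A: go to s, push AC → (s, aaaab, ACAZ)
  read a, top A: go to p, push ε → (p, aaab, CAZ)
  ε-move, top C: go to q, push CC → (q, aaab, CCAZ)
  read a, top C: go to p, push CC → (p, aab, CCCAZ)
  ε-move, top C: go to q, push CC → (q, aab, CCCCAZ)
  read a, top C: go to p, push CC → (p, ab, CCCCCAZ)
  ε-move, top C: go to q, push CC → (q, ab, CCCCCCAZ)
  read a, top C: go to p, push CC → (p, b, CCCCCCCAZ)
  ε-move, top C: go to q, push CC → (q, b, CCCCCCCCAZ)
  read b, top C: go to s, push ε → (s, ε, CCCCCCCAZ)
All input consumed in state s with stack CCCCCCCAZ.

CCCCCCCAZ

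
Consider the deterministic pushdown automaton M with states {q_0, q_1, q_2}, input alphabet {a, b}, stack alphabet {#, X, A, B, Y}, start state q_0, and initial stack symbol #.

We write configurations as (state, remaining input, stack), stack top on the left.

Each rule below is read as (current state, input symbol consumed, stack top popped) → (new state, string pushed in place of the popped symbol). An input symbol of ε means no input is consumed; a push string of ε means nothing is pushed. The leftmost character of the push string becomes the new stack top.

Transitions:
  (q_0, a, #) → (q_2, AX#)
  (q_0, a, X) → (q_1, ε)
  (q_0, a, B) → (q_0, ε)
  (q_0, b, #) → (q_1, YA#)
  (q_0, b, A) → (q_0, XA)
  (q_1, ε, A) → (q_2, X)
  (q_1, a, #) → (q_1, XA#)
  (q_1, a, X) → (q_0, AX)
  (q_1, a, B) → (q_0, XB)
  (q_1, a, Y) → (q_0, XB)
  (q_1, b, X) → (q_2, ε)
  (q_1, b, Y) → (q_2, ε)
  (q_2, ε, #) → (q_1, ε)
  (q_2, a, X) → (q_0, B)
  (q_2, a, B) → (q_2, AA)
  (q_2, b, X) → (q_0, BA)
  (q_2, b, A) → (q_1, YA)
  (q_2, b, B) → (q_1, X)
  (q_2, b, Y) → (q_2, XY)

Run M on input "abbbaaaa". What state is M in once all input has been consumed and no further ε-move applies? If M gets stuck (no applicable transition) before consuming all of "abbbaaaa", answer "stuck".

q_1

(q_0, abbbaaaa, #) ⊢ (q_2, bbbaaaa, AX#) ⊢ (q_1, bbaaaa, YAX#) ⊢ (q_2, baaaa, AX#) ⊢ (q_1, aaaa, YAX#) ⊢ (q_0, aaa, XBAX#) ⊢ (q_1, aa, BAX#) ⊢ (q_0, a, XBAX#) ⊢ (q_1, ε, BAX#)
All input consumed; M is in state q_1.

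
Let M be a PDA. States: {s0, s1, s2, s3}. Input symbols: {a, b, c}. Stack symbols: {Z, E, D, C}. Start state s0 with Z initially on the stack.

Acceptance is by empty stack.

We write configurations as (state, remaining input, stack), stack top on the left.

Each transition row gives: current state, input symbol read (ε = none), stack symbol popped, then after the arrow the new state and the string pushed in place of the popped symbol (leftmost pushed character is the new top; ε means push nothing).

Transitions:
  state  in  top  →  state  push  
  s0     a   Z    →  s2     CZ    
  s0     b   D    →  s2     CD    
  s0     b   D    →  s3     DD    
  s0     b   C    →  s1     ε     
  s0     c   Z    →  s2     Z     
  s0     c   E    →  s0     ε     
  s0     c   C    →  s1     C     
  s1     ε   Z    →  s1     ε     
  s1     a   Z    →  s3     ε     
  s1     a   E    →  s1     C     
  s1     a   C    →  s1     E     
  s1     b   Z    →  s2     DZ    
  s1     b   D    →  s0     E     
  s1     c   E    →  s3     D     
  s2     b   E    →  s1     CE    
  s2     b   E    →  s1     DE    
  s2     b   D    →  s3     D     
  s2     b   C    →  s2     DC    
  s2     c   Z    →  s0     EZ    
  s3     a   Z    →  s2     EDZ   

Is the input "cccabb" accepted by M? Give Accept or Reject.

Reject

No computation consumes all input and empties the stack.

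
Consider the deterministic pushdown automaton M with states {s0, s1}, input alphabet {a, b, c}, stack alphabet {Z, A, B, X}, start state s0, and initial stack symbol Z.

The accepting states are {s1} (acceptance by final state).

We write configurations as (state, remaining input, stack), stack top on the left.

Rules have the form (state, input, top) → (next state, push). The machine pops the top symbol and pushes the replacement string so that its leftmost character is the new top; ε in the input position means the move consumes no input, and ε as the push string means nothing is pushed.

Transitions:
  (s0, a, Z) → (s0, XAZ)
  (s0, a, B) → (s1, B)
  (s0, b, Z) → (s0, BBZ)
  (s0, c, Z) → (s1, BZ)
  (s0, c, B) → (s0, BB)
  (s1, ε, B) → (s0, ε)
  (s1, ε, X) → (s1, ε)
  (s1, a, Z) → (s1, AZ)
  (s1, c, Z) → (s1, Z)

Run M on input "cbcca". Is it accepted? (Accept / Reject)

(s0, cbcca, Z)
  read c, top Z: go to s1, push BZ → (s1, bcca, BZ)
  ε-move, top B: go to s0, push ε → (s0, bcca, Z)
  read b, top Z: go to s0, push BBZ → (s0, cca, BBZ)
  read c, top B: go to s0, push BB → (s0, ca, BBBZ)
  read c, top B: go to s0, push BB → (s0, a, BBBBZ)
  read a, top B: go to s1, push B → (s1, ε, BBBBZ)
All input consumed; state s1 ∈ F.

Accept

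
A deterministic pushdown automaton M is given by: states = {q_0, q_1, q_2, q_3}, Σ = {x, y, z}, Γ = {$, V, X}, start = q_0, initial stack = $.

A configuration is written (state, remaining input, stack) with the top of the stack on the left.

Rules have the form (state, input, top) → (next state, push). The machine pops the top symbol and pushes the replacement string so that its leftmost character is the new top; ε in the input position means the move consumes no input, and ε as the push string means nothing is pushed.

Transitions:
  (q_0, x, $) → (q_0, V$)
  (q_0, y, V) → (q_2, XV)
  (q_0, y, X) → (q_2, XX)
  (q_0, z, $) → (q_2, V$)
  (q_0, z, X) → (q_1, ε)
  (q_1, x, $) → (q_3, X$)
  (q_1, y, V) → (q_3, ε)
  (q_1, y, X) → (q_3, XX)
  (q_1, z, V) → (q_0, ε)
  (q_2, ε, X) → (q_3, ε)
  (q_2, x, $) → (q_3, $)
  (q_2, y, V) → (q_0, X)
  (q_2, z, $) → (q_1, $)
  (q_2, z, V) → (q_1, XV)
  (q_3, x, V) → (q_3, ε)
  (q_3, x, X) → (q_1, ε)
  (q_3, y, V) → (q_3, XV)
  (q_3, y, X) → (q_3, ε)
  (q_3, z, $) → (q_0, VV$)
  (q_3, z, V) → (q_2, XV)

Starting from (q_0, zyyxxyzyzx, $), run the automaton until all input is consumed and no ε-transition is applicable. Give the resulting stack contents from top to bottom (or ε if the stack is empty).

V$

(q_0, zyyxxyzyzx, $) ⊢ (q_2, yyxxyzyzx, V$) ⊢ (q_0, yxxyzyzx, X$) ⊢ (q_2, xxyzyzx, XX$) ⊢ (q_3, xxyzyzx, X$) ⊢ (q_1, xyzyzx, $) ⊢ (q_3, yzyzx, X$) ⊢ (q_3, zyzx, $) ⊢ (q_0, yzx, VV$) ⊢ (q_2, zx, XVV$) ⊢ (q_3, zx, VV$) ⊢ (q_2, x, XVV$) ⊢ (q_3, x, VV$) ⊢ (q_3, ε, V$)
All input consumed in state q_3 with stack V$.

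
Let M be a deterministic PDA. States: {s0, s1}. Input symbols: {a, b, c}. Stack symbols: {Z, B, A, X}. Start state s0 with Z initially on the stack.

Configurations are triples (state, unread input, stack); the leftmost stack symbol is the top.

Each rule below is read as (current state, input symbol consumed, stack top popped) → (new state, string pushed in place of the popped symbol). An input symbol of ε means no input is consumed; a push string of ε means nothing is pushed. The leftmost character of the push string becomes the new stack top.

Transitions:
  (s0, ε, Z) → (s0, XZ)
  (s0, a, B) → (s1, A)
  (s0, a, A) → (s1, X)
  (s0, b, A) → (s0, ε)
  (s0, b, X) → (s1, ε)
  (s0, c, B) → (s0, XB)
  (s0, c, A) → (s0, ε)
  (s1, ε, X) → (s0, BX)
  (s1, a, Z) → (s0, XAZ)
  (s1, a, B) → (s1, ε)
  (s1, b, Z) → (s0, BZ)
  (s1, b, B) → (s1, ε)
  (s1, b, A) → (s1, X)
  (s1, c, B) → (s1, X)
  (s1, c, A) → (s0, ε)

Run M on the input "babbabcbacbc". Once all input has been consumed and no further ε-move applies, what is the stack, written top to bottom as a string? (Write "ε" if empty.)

BXXXZ

(s0, babbabcbacbc, Z) ⊢ (s0, babbabcbacbc, XZ) ⊢ (s1, abbabcbacbc, Z) ⊢ (s0, bbabcbacbc, XAZ) ⊢ (s1, babcbacbc, AZ) ⊢ (s1, abcbacbc, XZ) ⊢ (s0, abcbacbc, BXZ) ⊢ (s1, bcbacbc, AXZ) ⊢ (s1, cbacbc, XXZ) ⊢ (s0, cbacbc, BXXZ) ⊢ (s0, bacbc, XBXXZ) ⊢ (s1, acbc, BXXZ) ⊢ (s1, cbc, XXZ) ⊢ (s0, cbc, BXXZ) ⊢ (s0, bc, XBXXZ) ⊢ (s1, c, BXXZ) ⊢ (s1, ε, XXXZ) ⊢ (s0, ε, BXXXZ)
All input consumed in state s0 with stack BXXXZ.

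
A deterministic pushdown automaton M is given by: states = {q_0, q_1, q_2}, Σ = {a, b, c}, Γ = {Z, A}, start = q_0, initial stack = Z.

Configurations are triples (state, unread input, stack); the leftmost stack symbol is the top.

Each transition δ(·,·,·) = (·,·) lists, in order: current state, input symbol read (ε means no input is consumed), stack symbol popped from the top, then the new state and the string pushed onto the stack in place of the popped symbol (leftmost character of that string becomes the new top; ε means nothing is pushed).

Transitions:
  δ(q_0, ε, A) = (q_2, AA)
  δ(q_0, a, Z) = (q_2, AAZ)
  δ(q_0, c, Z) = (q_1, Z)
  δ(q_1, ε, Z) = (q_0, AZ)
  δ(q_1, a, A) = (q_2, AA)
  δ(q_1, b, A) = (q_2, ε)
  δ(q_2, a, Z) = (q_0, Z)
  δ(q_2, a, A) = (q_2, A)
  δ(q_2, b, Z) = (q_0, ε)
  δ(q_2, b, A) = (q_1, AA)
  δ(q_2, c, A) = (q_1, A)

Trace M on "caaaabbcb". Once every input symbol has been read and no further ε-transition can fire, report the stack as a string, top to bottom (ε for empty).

(q_0, caaaabbcb, Z) ⊢ (q_1, aaaabbcb, Z) ⊢ (q_0, aaaabbcb, AZ) ⊢ (q_2, aaaabbcb, AAZ) ⊢ (q_2, aaabbcb, AAZ) ⊢ (q_2, aabbcb, AAZ) ⊢ (q_2, abbcb, AAZ) ⊢ (q_2, bbcb, AAZ) ⊢ (q_1, bcb, AAAZ) ⊢ (q_2, cb, AAZ) ⊢ (q_1, b, AAZ) ⊢ (q_2, ε, AZ)
All input consumed in state q_2 with stack AZ.

AZ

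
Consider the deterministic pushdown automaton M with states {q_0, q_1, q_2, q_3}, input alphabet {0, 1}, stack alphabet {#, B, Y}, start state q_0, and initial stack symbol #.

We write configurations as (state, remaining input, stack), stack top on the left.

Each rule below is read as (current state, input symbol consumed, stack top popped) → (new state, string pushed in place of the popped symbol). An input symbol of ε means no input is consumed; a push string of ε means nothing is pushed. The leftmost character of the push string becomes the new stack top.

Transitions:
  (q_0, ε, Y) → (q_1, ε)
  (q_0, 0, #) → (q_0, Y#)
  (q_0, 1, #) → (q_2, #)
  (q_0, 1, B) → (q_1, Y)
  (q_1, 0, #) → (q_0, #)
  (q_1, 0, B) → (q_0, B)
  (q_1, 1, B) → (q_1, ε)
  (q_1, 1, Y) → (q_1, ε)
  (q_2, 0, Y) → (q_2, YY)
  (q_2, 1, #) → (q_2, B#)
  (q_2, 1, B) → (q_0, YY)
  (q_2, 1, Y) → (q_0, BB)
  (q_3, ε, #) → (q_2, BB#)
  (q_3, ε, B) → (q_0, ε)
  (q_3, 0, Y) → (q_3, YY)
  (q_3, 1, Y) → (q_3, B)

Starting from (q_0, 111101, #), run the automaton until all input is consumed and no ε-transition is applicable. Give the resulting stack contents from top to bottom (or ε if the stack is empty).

(q_0, 111101, #)
  read 1, top #: go to q_2, push # → (q_2, 11101, #)
  read 1, top #: go to q_2, push B# → (q_2, 1101, B#)
  read 1, top B: go to q_0, push YY → (q_0, 101, YY#)
  ε-move, top Y: go to q_1, push ε → (q_1, 101, Y#)
  read 1, top Y: go to q_1, push ε → (q_1, 01, #)
  read 0, top #: go to q_0, push # → (q_0, 1, #)
  read 1, top #: go to q_2, push # → (q_2, ε, #)
All input consumed in state q_2 with stack #.

#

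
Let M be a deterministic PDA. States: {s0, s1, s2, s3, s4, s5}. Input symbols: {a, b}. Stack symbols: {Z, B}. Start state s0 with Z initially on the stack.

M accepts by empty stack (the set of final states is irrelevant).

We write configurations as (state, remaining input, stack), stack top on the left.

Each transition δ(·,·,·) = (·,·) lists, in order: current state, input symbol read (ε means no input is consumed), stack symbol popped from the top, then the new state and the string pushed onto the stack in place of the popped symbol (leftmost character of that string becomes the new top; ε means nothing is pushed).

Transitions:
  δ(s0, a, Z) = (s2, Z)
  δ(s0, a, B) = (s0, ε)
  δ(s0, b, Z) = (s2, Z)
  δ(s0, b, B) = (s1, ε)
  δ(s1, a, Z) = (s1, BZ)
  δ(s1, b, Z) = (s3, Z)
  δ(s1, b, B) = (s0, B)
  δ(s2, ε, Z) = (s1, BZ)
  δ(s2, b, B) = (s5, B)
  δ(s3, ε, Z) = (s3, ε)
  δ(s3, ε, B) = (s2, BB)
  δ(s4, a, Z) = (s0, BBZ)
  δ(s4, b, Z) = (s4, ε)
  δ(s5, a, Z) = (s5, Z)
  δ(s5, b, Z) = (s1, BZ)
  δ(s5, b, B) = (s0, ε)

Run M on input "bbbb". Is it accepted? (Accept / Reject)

Accept

(s0, bbbb, Z)
  read b, top Z: go to s2, push Z → (s2, bbb, Z)
  ε-move, top Z: go to s1, push BZ → (s1, bbb, BZ)
  read b, top B: go to s0, push B → (s0, bb, BZ)
  read b, top B: go to s1, push ε → (s1, b, Z)
  read b, top Z: go to s3, push Z → (s3, ε, Z)
  ε-move, top Z: go to s3, push ε → (s3, ε, ε)
All input consumed and the stack is empty.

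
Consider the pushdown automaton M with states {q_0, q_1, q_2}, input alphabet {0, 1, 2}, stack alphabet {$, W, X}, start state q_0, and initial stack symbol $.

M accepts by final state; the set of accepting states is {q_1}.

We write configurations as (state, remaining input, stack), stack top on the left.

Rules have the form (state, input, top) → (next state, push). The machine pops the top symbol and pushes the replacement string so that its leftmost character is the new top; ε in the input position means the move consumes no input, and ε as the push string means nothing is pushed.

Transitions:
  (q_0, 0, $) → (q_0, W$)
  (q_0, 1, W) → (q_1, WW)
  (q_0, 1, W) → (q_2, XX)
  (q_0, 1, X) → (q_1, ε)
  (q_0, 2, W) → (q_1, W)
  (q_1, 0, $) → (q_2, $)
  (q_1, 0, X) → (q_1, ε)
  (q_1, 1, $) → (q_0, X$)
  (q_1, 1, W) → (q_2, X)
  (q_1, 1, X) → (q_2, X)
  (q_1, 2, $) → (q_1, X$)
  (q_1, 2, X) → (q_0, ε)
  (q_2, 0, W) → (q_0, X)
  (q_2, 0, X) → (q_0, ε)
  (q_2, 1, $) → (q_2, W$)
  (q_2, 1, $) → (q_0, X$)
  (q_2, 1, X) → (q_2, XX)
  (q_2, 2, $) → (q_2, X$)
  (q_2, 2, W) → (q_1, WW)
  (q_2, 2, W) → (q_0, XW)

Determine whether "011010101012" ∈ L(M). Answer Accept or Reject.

Accept

One accepting computation: (q_0, 011010101012, $) ⊢ (q_0, 11010101012, W$) ⊢ (q_1, 1010101012, WW$) ⊢ (q_2, 010101012, XW$) ⊢ (q_0, 10101012, W$) ⊢ (q_2, 0101012, XX$) ⊢ (q_0, 101012, X$) ⊢ (q_1, 01012, $) ⊢ (q_2, 1012, $) ⊢ (q_2, 012, W$) ⊢ (q_0, 12, X$) ⊢ (q_1, 2, $) ⊢ (q_1, ε, X$)
All input consumed and state q_1 ∈ F.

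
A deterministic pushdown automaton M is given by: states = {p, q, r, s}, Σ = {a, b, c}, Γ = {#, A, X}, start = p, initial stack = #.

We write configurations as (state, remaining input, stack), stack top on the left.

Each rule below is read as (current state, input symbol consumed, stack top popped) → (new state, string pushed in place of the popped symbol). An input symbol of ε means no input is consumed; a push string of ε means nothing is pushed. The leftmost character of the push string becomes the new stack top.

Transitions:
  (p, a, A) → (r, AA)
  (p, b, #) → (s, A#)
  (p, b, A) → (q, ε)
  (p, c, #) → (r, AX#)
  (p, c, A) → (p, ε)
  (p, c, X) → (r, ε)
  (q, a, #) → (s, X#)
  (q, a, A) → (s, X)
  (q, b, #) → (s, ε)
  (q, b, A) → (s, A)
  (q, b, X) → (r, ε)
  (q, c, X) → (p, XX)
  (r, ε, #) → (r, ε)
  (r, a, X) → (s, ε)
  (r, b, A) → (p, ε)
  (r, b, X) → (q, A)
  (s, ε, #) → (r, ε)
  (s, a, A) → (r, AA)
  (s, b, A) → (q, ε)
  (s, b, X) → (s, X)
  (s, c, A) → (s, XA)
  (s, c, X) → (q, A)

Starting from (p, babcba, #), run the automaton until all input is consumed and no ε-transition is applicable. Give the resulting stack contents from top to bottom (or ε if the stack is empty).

AA#

(p, babcba, #)
  read b, top #: go to s, push A# → (s, abcba, A#)
  read a, top A: go to r, push AA → (r, bcba, AA#)
  read b, top A: go to p, push ε → (p, cba, A#)
  read c, top A: go to p, push ε → (p, ba, #)
  read b, top #: go to s, push A# → (s, a, A#)
  read a, top A: go to r, push AA → (r, ε, AA#)
All input consumed in state r with stack AA#.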